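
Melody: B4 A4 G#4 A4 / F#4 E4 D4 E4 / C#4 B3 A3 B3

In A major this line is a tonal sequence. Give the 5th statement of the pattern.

Taking 4-note groups, the heads are B4, F#4, C#4: the pattern moves down a 4th.
Continuing the starts: G#3 → D3.
From D3 the diatonic shape gives D3 C#3 B2 C#3.

D3 C#3 B2 C#3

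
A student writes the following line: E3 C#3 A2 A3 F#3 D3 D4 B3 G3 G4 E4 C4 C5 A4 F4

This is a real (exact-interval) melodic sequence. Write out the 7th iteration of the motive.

With a 3-note motive the entries are E3, A3, D4, G4, C5, each up a 4th from the previous.
Continuing the starts: F5 → Bb5.
From Bb5 the exact shape gives Bb5 G5 Eb5.

Bb5 G5 Eb5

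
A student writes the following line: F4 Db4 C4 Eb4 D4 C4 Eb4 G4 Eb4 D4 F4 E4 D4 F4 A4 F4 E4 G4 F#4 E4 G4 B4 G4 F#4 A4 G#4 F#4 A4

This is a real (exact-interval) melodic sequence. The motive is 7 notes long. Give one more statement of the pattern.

With a 7-note motive the entries are F4, G4, A4, B4, each up a 2nd from the previous.
Statement 5 starts on C#5 and keeps the same exact contour: C#5 A4 G#4 B4 A#4 G#4 B4.

C#5 A4 G#4 B4 A#4 G#4 B4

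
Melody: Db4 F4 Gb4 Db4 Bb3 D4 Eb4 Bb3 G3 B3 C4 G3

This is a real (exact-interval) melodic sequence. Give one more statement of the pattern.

The 4-note cells begin on Db4, Bb3, G3 — each down a 3rd from the last.
Statement 4 starts on E3 and keeps the same exact contour: E3 G#3 A3 E3.

E3 G#3 A3 E3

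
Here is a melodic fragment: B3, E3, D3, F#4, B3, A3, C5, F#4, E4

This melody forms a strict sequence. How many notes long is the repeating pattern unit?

3

9 notes total. Splitting into 3 groups of 3:
B3 E3 D3 | F#4 B3 A3 | C5 F#4 E4
Each cell is the previous one up a 5th — so the unit is 3 notes.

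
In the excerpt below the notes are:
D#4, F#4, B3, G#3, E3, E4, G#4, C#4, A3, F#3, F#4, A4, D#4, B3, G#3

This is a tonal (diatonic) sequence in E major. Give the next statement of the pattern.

G#4 B4 E4 C#4 A3

With a 5-note motive the entries are D#4, E4, F#4, each up a 2nd from the previous.
From G#4 the diatonic shape gives G#4 B4 E4 C#4 A3.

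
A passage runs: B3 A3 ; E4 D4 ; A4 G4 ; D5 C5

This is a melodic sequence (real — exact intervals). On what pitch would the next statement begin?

G5

The 2-note cells begin on B3, E4, A4, D5 — each up a 4th from the last.
One more step up a 4th gives G5.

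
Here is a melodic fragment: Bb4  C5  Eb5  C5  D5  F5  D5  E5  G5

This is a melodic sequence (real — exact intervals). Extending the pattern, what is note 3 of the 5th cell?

B5

Grouping in 3s, the 3rd note of each cell is Eb5, F5, G5.
Extending up a 2nd: A5 → B5.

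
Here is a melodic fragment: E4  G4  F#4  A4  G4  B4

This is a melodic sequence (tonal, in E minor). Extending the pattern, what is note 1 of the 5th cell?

B4

Grouping in 2s, the 1st note of each cell is E4, F#4, G4.
Carrying that up a 2nd forward: A4 → B4.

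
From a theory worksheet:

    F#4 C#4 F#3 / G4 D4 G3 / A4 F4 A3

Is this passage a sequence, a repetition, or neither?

neither

Note 2 of cell 3 is F4; if this were a sequence it would be E4. No unit length gives a consistent transposition pattern.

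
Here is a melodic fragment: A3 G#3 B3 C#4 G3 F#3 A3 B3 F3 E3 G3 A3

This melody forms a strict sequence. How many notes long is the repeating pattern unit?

12 notes total. Splitting into 3 groups of 4:
A3 G#3 B3 C#4 | G3 F#3 A3 B3 | F3 E3 G3 A3
That's a consistent down a 2nd shift per cell, and no other grouping gives one.

4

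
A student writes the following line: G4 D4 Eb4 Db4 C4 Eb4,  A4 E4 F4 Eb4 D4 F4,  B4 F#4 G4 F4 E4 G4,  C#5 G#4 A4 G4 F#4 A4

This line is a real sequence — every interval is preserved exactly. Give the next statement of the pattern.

Unit = 6 notes; the statements start on G4, A4, B4, C#5, moving up a 2nd each time.
From D#5 the exact shape gives D#5 A#4 B4 A4 G#4 B4.

D#5 A#4 B4 A4 G#4 B4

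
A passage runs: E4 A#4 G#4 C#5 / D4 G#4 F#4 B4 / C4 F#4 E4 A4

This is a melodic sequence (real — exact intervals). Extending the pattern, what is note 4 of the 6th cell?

Eb4

The unit is 4 notes. Position-4 pitches of the 3 shown cells: C#5, B4, A4.
Extending down a 2nd: G4 → F4 → Eb4.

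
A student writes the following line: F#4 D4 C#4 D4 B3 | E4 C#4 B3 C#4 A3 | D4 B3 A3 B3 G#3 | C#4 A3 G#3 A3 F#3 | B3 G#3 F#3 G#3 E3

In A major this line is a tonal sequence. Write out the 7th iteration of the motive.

G#3 E3 D3 E3 C#3

With a 5-note motive the entries are F#4, E4, D4, C#4, B3, each down a 2nd from the previous.
Continuing the starts: A3 → G#3.
From G#3 the diatonic shape gives G#3 E3 D3 E3 C#3.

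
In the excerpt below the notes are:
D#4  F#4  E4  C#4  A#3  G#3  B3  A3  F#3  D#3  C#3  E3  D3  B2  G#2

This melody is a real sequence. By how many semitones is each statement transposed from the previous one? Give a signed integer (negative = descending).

The 5-note cells begin on D#4, G#3, C#3 — each down a 5th from the last.
Counting half-steps from D#4 to G#3: -7.

-7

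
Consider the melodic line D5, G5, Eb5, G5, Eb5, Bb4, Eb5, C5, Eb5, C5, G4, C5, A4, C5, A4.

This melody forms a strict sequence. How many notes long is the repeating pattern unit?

15 notes total. Splitting into 3 groups of 5:
D5 G5 Eb5 G5 Eb5 | Bb4 Eb5 C5 Eb5 C5 | G4 C5 A4 C5 A4
Every group is a transposition down a 3rd of the one before; no shorter unit works.

5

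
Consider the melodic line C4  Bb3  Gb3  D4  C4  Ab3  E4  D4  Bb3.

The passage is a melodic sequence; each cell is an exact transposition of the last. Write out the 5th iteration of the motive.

G#4 F#4 D4

Unit = 3 notes; the statements start on C4, D4, E4, moving up a 2nd each time.
Extending up a 2nd: F#4 → G#4.
Statement 5 starts on G#4 and keeps the same exact contour: G#4 F#4 D4.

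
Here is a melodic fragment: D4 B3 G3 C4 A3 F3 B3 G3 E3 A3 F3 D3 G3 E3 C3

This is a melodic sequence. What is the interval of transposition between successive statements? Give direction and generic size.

The 3-note cells begin on D4, C4, B3, A3, G3 — each down a 2nd from the last.
From D4 to C4: down a 2nd.

down a 2nd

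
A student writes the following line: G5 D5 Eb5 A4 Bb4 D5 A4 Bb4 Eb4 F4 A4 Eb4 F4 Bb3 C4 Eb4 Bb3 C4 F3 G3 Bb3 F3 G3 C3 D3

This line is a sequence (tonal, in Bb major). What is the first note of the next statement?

Taking 5-note groups, the heads are G5, D5, A4, Eb4, Bb3: the pattern moves down a 4th.
The next head, down a 4th from Bb3, is F3.

F3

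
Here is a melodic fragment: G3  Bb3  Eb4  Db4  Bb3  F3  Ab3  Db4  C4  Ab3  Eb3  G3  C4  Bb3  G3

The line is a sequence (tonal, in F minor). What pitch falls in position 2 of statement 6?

The unit is 5 notes. Position-2 pitches of the 3 shown cells: Bb3, Ab3, G3.
Extending down a 2nd: F3 → Eb3 → Db3.

Db3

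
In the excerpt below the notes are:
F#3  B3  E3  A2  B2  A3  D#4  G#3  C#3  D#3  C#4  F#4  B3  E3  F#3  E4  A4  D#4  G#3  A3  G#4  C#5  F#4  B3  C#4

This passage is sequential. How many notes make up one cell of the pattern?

5

Try groups of 5 (5 cells in 25 notes):
F#3 B3 E3 A2 B2 | A3 D#4 G#3 C#3 D#3 | C#4 F#4 B3 E3 F#3 | E4 A4 D#4 G#3 A3 | G#4 C#5 F#4 B3 C#4
Each cell is the previous one up a 3rd — so the unit is 5 notes.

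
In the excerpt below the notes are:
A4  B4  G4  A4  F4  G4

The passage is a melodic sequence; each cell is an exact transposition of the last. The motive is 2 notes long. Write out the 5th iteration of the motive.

Db4 Eb4

Unit = 2 notes; the statements start on A4, G4, F4, moving down a 2nd each time.
Extending down a 2nd: Eb4 → Db4.
Statement 5 starts on Db4 and keeps the same exact contour: Db4 Eb4.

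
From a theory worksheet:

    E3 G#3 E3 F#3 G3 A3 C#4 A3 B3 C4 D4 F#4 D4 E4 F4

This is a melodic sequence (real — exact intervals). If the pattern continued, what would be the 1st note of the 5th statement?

C5

Grouping in 5s, the 1st note of each cell is E3, A3, D4.
Carrying that up a 4th forward: G4 → C5.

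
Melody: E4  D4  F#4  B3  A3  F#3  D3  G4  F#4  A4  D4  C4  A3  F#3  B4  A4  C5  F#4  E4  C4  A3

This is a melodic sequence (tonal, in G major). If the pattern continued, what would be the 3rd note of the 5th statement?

G5

Grouping in 7s, the 3rd note of each cell is F#4, A4, C5.
Extending up a 3rd: E5 → G5.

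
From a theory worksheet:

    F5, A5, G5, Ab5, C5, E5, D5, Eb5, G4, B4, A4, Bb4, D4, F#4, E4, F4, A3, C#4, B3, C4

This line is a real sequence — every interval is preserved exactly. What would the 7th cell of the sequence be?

B2 D#3 C#3 D3

With a 4-note motive the entries are F5, C5, G4, D4, A3, each down a 4th from the previous.
Continuing the starts: E3 → B2.
From B2 the exact shape gives B2 D#3 C#3 D3.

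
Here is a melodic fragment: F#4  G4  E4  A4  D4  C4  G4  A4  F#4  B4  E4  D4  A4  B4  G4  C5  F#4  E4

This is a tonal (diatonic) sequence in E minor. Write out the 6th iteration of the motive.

Taking 6-note groups, the heads are F#4, G4, A4: the pattern moves up a 2nd.
Carrying on: B4 → C5 → D5.
So cell 6 is D5 E5 C5 F#5 B4 A4.

D5 E5 C5 F#5 B4 A4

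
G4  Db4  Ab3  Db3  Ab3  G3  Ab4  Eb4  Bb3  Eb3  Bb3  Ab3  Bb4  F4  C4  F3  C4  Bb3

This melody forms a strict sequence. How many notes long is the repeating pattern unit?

6

Try groups of 6 (3 cells in 18 notes):
G4 Db4 Ab3 Db3 Ab3 G3 | Ab4 Eb4 Bb3 Eb3 Bb3 Ab3 | Bb4 F4 C4 F3 C4 Bb3
That's a consistent up a 2nd shift per cell, and no other grouping gives one.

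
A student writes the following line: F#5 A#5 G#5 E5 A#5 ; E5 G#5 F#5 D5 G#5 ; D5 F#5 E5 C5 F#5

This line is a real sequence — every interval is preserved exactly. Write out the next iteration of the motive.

Unit = 5 notes; the statements start on F#5, E5, D5, moving down a 2nd each time.
Statement 4 starts on C5 and keeps the same exact contour: C5 E5 D5 Bb4 E5.

C5 E5 D5 Bb4 E5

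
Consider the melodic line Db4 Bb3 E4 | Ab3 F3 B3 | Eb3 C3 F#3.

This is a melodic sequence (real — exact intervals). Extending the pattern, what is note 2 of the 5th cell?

The unit is 3 notes. Position-2 pitches of the 3 shown cells: Bb3, F3, C3.
Carrying that down a 4th forward: G2 → D2.

D2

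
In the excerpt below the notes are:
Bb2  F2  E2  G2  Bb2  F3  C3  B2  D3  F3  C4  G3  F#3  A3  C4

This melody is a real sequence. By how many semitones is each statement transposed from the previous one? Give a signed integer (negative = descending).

7

With a 5-note motive the entries are Bb2, F3, C4, each up a 5th from the previous.
Counting half-steps from Bb2 to F3: 7.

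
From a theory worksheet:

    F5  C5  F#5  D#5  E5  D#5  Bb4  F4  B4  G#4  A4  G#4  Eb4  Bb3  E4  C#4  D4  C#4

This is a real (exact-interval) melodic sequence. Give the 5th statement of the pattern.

Db3 Ab2 D3 B2 C3 B2

Unit = 6 notes; the statements start on F5, Bb4, Eb4, moving down a 5th each time.
Extending down a 5th: Ab3 → Db3.
From Db3 the exact shape gives Db3 Ab2 D3 B2 C3 B2.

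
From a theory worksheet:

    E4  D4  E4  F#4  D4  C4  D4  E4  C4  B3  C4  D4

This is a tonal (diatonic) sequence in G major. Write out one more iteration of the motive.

Unit = 4 notes; the statements start on E4, D4, C4, moving down a 2nd each time.
From B3 the diatonic shape gives B3 A3 B3 C4.

B3 A3 B3 C4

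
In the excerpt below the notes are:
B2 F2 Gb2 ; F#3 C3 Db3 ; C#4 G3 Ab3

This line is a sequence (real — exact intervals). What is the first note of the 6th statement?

A#5

Unit = 3 notes; the statements start on B2, F#3, C#4, moving up a 5th each time.
Continuing: G#4 → D#5 → A#5. Statement 6 starts on A#5.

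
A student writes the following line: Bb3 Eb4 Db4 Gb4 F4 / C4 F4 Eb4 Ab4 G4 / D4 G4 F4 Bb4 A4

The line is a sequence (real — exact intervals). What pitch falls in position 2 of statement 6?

Grouping in 5s, the 2nd note of each cell is Eb4, F4, G4.
Each moves up a 2nd. Continuing: A4 → B4 → C#5.

C#5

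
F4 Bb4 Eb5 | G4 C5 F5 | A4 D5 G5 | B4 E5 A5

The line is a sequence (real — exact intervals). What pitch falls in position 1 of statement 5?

The unit is 3 notes. Position-1 pitches of the 4 shown cells: F4, G4, A4, B4.
One more up a 2nd gives C#5.

C#5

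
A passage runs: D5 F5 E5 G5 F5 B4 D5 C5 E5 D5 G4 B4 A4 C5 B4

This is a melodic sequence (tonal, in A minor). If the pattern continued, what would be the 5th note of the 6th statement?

C4

Grouping in 5s, the 5th note of each cell is F5, D5, B4.
Carrying that down a 3rd forward: G4 → E4 → C4.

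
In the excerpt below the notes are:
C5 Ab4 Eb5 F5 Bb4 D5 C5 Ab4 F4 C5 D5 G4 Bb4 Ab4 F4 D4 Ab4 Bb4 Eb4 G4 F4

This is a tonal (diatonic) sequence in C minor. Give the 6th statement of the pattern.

G3 Eb3 Bb3 C4 F3 Ab3 G3

The 7-note cells begin on C5, Ab4, F4 — each down a 3rd from the last.
Extending down a 3rd: D4 → Bb3 → G3.
So cell 6 is G3 Eb3 Bb3 C4 F3 Ab3 G3.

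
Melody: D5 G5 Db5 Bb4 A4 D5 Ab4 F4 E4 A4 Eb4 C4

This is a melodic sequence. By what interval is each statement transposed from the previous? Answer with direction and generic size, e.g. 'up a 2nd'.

The 4-note cells begin on D5, A4, E4 — each down a 4th from the last.
From D5 to A4: down a 4th.

down a 4th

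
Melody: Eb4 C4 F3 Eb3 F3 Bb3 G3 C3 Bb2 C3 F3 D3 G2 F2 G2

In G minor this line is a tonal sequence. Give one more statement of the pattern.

Unit = 5 notes; the statements start on Eb4, Bb3, F3, moving down a 4th each time.
From C3 the diatonic shape gives C3 A2 D2 C2 D2.

C3 A2 D2 C2 D2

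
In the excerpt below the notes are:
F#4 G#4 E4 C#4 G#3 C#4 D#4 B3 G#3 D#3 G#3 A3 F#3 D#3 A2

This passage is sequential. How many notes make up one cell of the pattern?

5

Try groups of 5 (3 cells in 15 notes):
F#4 G#4 E4 C#4 G#3 | C#4 D#4 B3 G#3 D#3 | G#3 A3 F#3 D#3 A2
Each cell is the previous one down a 4th — so the unit is 5 notes.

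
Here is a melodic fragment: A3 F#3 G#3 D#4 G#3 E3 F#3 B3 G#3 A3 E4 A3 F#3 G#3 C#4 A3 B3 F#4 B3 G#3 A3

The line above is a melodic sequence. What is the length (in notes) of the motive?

7

21 notes total. Splitting into 3 groups of 7:
A3 F#3 G#3 D#4 G#3 E3 F#3 | B3 G#3 A3 E4 A3 F#3 G#3 | C#4 A3 B3 F#4 B3 G#3 A3
That's a consistent up a 2nd shift per cell, and no other grouping gives one.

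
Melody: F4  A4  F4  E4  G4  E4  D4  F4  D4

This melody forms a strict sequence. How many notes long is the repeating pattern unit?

3

Try groups of 3 (3 cells in 9 notes):
F4 A4 F4 | E4 G4 E4 | D4 F4 D4
That's a consistent down a 2nd shift per cell, and no other grouping gives one.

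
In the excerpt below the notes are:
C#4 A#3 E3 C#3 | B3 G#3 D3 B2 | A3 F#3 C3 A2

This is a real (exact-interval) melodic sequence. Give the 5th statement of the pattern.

F3 D3 Ab2 F2

Taking 4-note groups, the heads are C#4, B3, A3: the pattern moves down a 2nd.
Continuing the starts: G3 → F3.
So cell 5 is F3 D3 Ab2 F2.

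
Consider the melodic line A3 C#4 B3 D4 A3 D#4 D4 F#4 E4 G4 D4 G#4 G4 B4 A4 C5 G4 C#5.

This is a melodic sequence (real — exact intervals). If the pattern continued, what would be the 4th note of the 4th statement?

Grouping in 6s, the 4th note of each cell is D4, G4, C5.
One more up a 4th gives F5.

F5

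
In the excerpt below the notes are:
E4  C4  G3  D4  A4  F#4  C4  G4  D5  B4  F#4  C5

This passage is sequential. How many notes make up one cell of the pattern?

12 notes total. Splitting into 3 groups of 4:
E4 C4 G3 D4 | A4 F#4 C4 G4 | D5 B4 F#4 C5
Every group is a transposition up a 4th of the one before; no shorter unit works.

4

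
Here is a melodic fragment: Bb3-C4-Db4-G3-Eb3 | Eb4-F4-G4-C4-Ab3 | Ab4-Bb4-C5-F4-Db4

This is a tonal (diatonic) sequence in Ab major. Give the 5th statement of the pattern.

Taking 5-note groups, the heads are Bb3, Eb4, Ab4: the pattern moves up a 4th.
Carrying on: Db5 → G5.
Statement 5 starts on G5 and keeps the same diatonic contour: G5 Ab5 Bb5 Eb5 C5.

G5 Ab5 Bb5 Eb5 C5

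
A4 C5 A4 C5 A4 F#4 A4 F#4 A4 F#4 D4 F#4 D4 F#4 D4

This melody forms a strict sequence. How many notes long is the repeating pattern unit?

5

There are 15 notes; a 5-note unit gives 3 cells:
A4 C5 A4 C5 A4 | F#4 A4 F#4 A4 F#4 | D4 F#4 D4 F#4 D4
Every group is a transposition down a 3rd of the one before; no shorter unit works.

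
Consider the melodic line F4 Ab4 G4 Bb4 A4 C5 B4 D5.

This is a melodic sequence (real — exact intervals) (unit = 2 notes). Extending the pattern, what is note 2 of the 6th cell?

The unit is 2 notes. Position-2 pitches of the 4 shown cells: Ab4, Bb4, C5, D5.
Extending up a 2nd: E5 → F#5.

F#5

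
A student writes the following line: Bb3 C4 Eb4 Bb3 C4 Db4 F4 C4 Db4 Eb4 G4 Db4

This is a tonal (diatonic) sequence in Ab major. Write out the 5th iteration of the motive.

F4 G4 Bb4 F4

With a 4-note motive the entries are Bb3, C4, Db4, each up a 2nd from the previous.
Continuing the starts: Eb4 → F4.
From F4 the diatonic shape gives F4 G4 Bb4 F4.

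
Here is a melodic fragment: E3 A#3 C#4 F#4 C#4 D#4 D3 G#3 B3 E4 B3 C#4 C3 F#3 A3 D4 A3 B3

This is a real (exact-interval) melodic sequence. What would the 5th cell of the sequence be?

With a 6-note motive the entries are E3, D3, C3, each down a 2nd from the previous.
Extending down a 2nd: Bb2 → Ab2.
So cell 5 is Ab2 D3 F3 Bb3 F3 G3.

Ab2 D3 F3 Bb3 F3 G3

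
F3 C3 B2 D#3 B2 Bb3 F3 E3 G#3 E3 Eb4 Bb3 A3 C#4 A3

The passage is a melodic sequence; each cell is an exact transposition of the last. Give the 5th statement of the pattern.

Db5 Ab4 G4 B4 G4

With a 5-note motive the entries are F3, Bb3, Eb4, each up a 4th from the previous.
Continuing the starts: Ab4 → Db5.
Statement 5 starts on Db5 and keeps the same exact contour: Db5 Ab4 G4 B4 G4.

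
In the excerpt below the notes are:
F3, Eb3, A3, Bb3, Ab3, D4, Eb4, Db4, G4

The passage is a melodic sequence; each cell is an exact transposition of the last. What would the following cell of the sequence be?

Ab4 Gb4 C5

The 3-note cells begin on F3, Bb3, Eb4 — each up a 4th from the last.
From Ab4 the exact shape gives Ab4 Gb4 C5.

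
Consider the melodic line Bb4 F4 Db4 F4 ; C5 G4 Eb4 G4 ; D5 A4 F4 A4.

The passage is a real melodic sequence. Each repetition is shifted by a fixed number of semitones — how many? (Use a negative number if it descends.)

2

Taking 4-note groups, the heads are Bb4, C5, D5: the pattern moves up a 2nd.
Bb4 to C5 spans +2 semitones.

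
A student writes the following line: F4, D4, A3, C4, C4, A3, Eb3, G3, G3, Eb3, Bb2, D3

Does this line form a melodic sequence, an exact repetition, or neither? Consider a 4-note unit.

sequence

Each 4-note cell is the previous one transposed down a 4th.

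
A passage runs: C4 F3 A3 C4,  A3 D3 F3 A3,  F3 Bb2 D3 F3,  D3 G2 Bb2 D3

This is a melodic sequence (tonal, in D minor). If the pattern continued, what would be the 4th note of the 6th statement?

The unit is 4 notes. Position-4 pitches of the 4 shown cells: C4, A3, F3, D3.
Each moves down a 3rd. Continuing: Bb2 → G2.

G2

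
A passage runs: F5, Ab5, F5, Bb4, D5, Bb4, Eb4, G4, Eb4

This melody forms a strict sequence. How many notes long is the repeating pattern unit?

Try groups of 3 (3 cells in 9 notes):
F5 Ab5 F5 | Bb4 D5 Bb4 | Eb4 G4 Eb4
Each cell is the previous one down a 5th — so the unit is 3 notes.

3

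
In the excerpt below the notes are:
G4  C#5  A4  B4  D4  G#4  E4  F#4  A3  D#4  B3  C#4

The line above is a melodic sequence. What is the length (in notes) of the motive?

4

12 notes total. Splitting into 3 groups of 4:
G4 C#5 A4 B4 | D4 G#4 E4 F#4 | A3 D#4 B3 C#4
Each cell is the previous one down a 4th — so the unit is 4 notes.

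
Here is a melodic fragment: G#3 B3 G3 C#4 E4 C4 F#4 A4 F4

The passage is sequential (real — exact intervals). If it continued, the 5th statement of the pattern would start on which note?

E5

The 3-note cells begin on G#3, C#4, F#4 — each up a 4th from the last.
Extending the heads up a 4th: B4 → E5.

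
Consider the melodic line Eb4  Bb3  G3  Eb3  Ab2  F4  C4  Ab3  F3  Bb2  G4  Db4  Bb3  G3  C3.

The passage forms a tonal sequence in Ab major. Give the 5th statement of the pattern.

Bb4 F4 Db4 Bb3 Eb3

Unit = 5 notes; the statements start on Eb4, F4, G4, moving up a 2nd each time.
Extending up a 2nd: Ab4 → Bb4.
Statement 5 starts on Bb4 and keeps the same diatonic contour: Bb4 F4 Db4 Bb3 Eb3.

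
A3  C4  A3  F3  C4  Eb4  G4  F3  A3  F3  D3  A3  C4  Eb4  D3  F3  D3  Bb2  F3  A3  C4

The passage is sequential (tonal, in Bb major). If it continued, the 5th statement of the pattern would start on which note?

G2

Taking 7-note groups, the heads are A3, F3, D3: the pattern moves down a 3rd.
Extending the heads down a 3rd: Bb2 → G2.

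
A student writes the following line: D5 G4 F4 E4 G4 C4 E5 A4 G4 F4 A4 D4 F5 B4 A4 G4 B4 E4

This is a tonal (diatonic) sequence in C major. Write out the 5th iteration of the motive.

The 6-note cells begin on D5, E5, F5 — each up a 2nd from the last.
Extending up a 2nd: G5 → A5.
From A5 the diatonic shape gives A5 D5 C5 B4 D5 G4.

A5 D5 C5 B4 D5 G4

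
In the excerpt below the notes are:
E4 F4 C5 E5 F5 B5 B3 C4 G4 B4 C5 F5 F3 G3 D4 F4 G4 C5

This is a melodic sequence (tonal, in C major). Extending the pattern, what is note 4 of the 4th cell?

With 6-note cells, note 4 of each statement runs E5, B4, F4.
One more down a 4th gives C4.

C4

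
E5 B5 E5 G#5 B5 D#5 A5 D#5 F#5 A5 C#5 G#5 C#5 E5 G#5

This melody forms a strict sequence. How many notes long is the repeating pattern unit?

5

There are 15 notes; a 5-note unit gives 3 cells:
E5 B5 E5 G#5 B5 | D#5 A5 D#5 F#5 A5 | C#5 G#5 C#5 E5 G#5
Each cell is the previous one down a 2nd — so the unit is 5 notes.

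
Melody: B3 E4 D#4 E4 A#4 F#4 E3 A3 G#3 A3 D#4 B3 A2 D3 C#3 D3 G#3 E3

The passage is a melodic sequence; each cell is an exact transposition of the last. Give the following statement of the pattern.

D2 G2 F#2 G2 C#3 A2

Taking 6-note groups, the heads are B3, E3, A2: the pattern moves down a 5th.
From D2 the exact shape gives D2 G2 F#2 G2 C#3 A2.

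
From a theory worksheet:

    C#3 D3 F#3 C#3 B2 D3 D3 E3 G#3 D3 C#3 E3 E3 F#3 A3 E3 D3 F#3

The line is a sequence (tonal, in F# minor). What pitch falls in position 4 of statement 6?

With 6-note cells, note 4 of each statement runs C#3, D3, E3.
Carrying that up a 2nd forward: F#3 → G#3 → A3.

A3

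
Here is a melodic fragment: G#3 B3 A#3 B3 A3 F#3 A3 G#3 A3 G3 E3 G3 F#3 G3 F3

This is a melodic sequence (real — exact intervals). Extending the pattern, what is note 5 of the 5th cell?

With 5-note cells, note 5 of each statement runs A3, G3, F3.
Extending down a 2nd: Eb3 → Db3.

Db3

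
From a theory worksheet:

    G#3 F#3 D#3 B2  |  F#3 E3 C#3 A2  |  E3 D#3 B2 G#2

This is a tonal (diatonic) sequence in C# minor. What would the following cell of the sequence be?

D#3 C#3 A2 F#2

The 4-note cells begin on G#3, F#3, E3 — each down a 2nd from the last.
So cell 4 is D#3 C#3 A2 F#2.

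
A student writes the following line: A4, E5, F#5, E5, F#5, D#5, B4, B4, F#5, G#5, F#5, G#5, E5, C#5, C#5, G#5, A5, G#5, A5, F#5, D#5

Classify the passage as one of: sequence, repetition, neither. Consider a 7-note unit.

sequence

Each 7-note cell is the previous one transposed up a 2nd.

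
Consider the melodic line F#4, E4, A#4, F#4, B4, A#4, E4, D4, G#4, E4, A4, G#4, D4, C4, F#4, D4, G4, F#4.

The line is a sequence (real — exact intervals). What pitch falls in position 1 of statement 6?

Grouping in 6s, the 1st note of each cell is F#4, E4, D4.
Extending down a 2nd: C4 → Bb3 → Ab3.

Ab3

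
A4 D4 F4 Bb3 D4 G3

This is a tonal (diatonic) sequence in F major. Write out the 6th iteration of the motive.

Taking 2-note groups, the heads are A4, F4, D4: the pattern moves down a 3rd.
Carrying on: Bb3 → G3 → E3.
Statement 6 starts on E3 and keeps the same diatonic contour: E3 A2.

E3 A2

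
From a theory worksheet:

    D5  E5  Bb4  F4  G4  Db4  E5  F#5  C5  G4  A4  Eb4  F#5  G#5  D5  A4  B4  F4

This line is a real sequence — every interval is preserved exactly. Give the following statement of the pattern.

Taking 6-note groups, the heads are D5, E5, F#5: the pattern moves up a 2nd.
From G#5 the exact shape gives G#5 A#5 E5 B4 C#5 G4.

G#5 A#5 E5 B4 C#5 G4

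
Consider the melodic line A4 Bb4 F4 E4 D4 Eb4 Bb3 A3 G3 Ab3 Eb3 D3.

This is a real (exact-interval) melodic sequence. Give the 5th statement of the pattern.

F2 Gb2 Db2 C2

The 4-note cells begin on A4, D4, G3 — each down a 5th from the last.
Continuing the starts: C3 → F2.
Statement 5 starts on F2 and keeps the same exact contour: F2 Gb2 Db2 C2.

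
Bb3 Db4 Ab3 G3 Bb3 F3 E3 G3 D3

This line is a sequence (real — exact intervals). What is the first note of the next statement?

C#3

With a 3-note motive the entries are Bb3, G3, E3, each down a 3rd from the previous.
The next head, down a 3rd from E3, is C#3.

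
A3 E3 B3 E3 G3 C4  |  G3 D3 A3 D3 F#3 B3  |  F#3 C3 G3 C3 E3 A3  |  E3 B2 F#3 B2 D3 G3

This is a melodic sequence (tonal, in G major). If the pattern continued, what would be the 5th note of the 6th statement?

B2

The unit is 6 notes. Position-5 pitches of the 4 shown cells: G3, F#3, E3, D3.
Extending down a 2nd: C3 → B2.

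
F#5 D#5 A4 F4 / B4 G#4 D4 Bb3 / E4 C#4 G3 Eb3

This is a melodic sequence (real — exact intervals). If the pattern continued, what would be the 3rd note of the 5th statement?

With 4-note cells, note 3 of each statement runs A4, D4, G3.
Extending down a 5th: C3 → F2.

F2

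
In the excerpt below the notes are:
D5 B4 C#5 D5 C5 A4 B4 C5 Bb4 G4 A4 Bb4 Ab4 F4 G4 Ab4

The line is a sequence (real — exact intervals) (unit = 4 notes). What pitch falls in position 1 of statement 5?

Gb4

Grouping in 4s, the 1st note of each cell is D5, C5, Bb4, Ab4.
Each moves down a 2nd; the next is Gb4.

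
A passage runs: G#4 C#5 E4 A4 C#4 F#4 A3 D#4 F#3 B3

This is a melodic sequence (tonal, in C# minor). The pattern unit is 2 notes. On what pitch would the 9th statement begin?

Unit = 2 notes; the statements start on G#4, E4, C#4, A3, F#3, moving down a 3rd each time.
Continuing: D#3 → B2 → G#2 → E2. Statement 9 starts on E2.

E2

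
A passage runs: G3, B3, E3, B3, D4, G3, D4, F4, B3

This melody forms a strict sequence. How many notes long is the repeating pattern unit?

3

9 notes total. Splitting into 3 groups of 3:
G3 B3 E3 | B3 D4 G3 | D4 F4 B3
Each cell is the previous one up a 3rd — so the unit is 3 notes.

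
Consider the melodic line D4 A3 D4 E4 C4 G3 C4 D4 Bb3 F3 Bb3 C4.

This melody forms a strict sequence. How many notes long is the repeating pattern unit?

12 notes total. Splitting into 3 groups of 4:
D4 A3 D4 E4 | C4 G3 C4 D4 | Bb3 F3 Bb3 C4
That's a consistent down a 2nd shift per cell, and no other grouping gives one.

4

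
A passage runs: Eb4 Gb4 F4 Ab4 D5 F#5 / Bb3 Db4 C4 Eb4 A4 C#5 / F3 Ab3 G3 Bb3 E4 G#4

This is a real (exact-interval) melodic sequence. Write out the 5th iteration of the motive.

Unit = 6 notes; the statements start on Eb4, Bb3, F3, moving down a 4th each time.
Extending down a 4th: C3 → G2.
So cell 5 is G2 Bb2 A2 C3 F#3 A#3.

G2 Bb2 A2 C3 F#3 A#3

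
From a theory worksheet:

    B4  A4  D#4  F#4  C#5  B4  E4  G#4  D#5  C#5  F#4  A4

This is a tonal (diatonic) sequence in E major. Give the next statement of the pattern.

E5 D#5 G#4 B4

Unit = 4 notes; the statements start on B4, C#5, D#5, moving up a 2nd each time.
Statement 4 starts on E5 and keeps the same diatonic contour: E5 D#5 G#4 B4.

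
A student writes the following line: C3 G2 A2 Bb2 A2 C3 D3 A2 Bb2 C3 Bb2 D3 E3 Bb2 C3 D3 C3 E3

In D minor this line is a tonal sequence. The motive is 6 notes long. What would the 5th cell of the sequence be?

Unit = 6 notes; the statements start on C3, D3, E3, moving up a 2nd each time.
Continuing the starts: F3 → G3.
Statement 5 starts on G3 and keeps the same diatonic contour: G3 D3 E3 F3 E3 G3.

G3 D3 E3 F3 E3 G3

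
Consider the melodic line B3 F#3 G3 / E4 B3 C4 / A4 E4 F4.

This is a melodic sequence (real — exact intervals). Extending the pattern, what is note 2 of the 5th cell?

Grouping in 3s, the 2nd note of each cell is F#3, B3, E4.
Extending up a 4th: A4 → D5.

D5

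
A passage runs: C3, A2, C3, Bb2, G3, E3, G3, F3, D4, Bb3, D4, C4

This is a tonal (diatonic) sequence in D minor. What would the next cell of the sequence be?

Taking 4-note groups, the heads are C3, G3, D4: the pattern moves up a 5th.
From A4 the diatonic shape gives A4 F4 A4 G4.

A4 F4 A4 G4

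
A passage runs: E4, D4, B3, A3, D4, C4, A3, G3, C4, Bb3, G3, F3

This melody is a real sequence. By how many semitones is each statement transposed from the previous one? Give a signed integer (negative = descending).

-2

The 4-note cells begin on E4, D4, C4 — each down a 2nd from the last.
E4 to D4 spans -2 semitones.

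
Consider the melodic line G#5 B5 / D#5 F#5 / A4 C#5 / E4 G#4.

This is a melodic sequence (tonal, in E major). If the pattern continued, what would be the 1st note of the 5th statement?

B3

The unit is 2 notes. Position-1 pitches of the 4 shown cells: G#5, D#5, A4, E4.
From E4, down a 4th gives B3.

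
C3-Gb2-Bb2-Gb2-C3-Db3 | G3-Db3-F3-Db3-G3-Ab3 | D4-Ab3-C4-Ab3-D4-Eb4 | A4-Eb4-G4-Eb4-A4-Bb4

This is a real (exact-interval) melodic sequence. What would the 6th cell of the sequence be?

The 6-note cells begin on C3, G3, D4, A4 — each up a 5th from the last.
Extending up a 5th: E5 → B5.
Statement 6 starts on B5 and keeps the same exact contour: B5 F5 A5 F5 B5 C6.

B5 F5 A5 F5 B5 C6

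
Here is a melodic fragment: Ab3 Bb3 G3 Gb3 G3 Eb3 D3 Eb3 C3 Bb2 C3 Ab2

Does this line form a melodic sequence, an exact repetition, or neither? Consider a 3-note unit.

Note 1 of cell 2 is Gb3; if this were a sequence it would be F3. No unit length gives a consistent transposition pattern.

neither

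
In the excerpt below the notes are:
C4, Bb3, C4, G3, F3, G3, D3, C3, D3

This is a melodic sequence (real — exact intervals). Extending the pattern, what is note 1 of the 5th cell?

With 3-note cells, note 1 of each statement runs C4, G3, D3.
Extending down a 4th: A2 → E2.

E2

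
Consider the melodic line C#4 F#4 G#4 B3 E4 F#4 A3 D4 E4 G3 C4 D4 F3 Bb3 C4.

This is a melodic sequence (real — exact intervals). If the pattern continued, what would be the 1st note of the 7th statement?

The unit is 3 notes. Position-1 pitches of the 5 shown cells: C#4, B3, A3, G3, F3.
Each moves down a 2nd. Continuing: Eb3 → Db3.

Db3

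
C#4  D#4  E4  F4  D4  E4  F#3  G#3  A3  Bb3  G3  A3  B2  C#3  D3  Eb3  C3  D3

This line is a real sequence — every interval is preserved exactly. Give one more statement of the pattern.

E2 F#2 G2 Ab2 F2 G2

With a 6-note motive the entries are C#4, F#3, B2, each down a 5th from the previous.
Statement 4 starts on E2 and keeps the same exact contour: E2 F#2 G2 Ab2 F2 G2.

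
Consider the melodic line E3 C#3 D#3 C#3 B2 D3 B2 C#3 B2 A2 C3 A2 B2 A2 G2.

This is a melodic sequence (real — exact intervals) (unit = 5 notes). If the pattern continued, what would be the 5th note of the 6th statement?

Db2

The unit is 5 notes. Position-5 pitches of the 3 shown cells: B2, A2, G2.
Extending down a 2nd: F2 → Eb2 → Db2.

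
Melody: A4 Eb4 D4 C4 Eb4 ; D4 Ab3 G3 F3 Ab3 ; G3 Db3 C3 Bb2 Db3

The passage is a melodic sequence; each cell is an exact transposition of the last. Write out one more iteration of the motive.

C3 Gb2 F2 Eb2 Gb2

Unit = 5 notes; the statements start on A4, D4, G3, moving down a 5th each time.
From C3 the exact shape gives C3 Gb2 F2 Eb2 Gb2.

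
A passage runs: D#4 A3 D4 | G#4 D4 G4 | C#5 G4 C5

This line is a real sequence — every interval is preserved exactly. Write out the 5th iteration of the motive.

B5 F5 Bb5

With a 3-note motive the entries are D#4, G#4, C#5, each up a 4th from the previous.
Continuing the starts: F#5 → B5.
So cell 5 is B5 F5 Bb5.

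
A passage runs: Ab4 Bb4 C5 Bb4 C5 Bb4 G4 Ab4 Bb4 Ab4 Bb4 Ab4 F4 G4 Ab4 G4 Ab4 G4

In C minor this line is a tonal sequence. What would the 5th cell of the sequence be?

D4 Eb4 F4 Eb4 F4 Eb4

Unit = 6 notes; the statements start on Ab4, G4, F4, moving down a 2nd each time.
Extending down a 2nd: Eb4 → D4.
From D4 the diatonic shape gives D4 Eb4 F4 Eb4 F4 Eb4.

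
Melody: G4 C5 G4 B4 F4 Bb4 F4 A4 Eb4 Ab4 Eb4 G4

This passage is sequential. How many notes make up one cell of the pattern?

4

Try groups of 4 (3 cells in 12 notes):
G4 C5 G4 B4 | F4 Bb4 F4 A4 | Eb4 Ab4 Eb4 G4
Every group is a transposition down a 2nd of the one before; no shorter unit works.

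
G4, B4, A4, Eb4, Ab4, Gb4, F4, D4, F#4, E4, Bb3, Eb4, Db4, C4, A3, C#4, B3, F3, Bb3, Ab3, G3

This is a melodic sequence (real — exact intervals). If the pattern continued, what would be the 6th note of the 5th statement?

Bb2

The unit is 7 notes. Position-6 pitches of the 3 shown cells: Gb4, Db4, Ab3.
Extending down a 4th: Eb3 → Bb2.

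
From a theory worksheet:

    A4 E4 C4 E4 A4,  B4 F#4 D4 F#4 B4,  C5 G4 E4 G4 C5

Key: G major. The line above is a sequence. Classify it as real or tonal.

tonal

Every note is diatonic to G major.
Cell 1 has -4 semitones from note 2 to 3, but cell 3 has -3 — the interval quality changes while the contour stays the same, which is the hallmark of a tonal sequence.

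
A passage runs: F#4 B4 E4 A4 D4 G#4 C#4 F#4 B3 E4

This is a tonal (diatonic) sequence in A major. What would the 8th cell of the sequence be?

F#3 B3

With a 2-note motive the entries are F#4, E4, D4, C#4, B3, each down a 2nd from the previous.
Continuing the starts: A3 → G#3 → F#3.
From F#3 the diatonic shape gives F#3 B3.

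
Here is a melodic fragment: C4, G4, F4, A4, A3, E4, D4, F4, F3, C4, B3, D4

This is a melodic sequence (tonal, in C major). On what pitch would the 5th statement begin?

B2

Taking 4-note groups, the heads are C4, A3, F3: the pattern moves down a 3rd.
Continuing: D3 → B2. Statement 5 starts on B2.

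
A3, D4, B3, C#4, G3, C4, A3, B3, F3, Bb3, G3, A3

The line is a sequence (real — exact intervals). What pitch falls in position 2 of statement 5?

Gb3

Grouping in 4s, the 2nd note of each cell is D4, C4, Bb3.
Each moves down a 2nd. Continuing: Ab3 → Gb3.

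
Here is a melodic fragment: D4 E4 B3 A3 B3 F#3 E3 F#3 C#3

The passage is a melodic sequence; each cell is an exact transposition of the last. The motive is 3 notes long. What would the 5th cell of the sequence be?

F#2 G#2 D#2

The 3-note cells begin on D4, A3, E3 — each down a 4th from the last.
Continuing the starts: B2 → F#2.
Statement 5 starts on F#2 and keeps the same exact contour: F#2 G#2 D#2.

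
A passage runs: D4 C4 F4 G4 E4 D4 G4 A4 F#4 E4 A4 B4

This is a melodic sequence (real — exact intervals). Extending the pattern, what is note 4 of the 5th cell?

The unit is 4 notes. Position-4 pitches of the 3 shown cells: G4, A4, B4.
Each moves up a 2nd. Continuing: C#5 → D#5.

D#5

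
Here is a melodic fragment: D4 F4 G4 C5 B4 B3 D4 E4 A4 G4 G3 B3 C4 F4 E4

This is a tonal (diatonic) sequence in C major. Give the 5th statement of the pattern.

With a 5-note motive the entries are D4, B3, G3, each down a 3rd from the previous.
Carrying on: E3 → C3.
Statement 5 starts on C3 and keeps the same diatonic contour: C3 E3 F3 B3 A3.

C3 E3 F3 B3 A3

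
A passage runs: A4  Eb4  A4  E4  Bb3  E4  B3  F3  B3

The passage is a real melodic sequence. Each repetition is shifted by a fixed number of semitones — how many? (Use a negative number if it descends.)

With a 3-note motive the entries are A4, E4, B3, each down a 4th from the previous.
Counting half-steps from A4 to E4: -5.

-5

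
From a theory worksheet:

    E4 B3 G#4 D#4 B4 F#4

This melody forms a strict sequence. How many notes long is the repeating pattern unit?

6 notes total. Splitting into 3 groups of 2:
E4 B3 | G#4 D#4 | B4 F#4
Every group is a transposition up a 3rd of the one before; no shorter unit works.

2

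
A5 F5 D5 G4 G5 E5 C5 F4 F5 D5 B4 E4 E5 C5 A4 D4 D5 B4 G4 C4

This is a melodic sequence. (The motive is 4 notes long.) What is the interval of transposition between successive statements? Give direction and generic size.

The 4-note cells begin on A5, G5, F5, E5, D5 — each down a 2nd from the last.
From A5 to G5: down a 2nd.

down a 2nd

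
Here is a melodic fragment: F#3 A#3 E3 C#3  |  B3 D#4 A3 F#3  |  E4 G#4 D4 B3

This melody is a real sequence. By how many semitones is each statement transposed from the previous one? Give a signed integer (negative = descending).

5

With a 4-note motive the entries are F#3, B3, E4, each up a 4th from the previous.
F#3 to B3 spans +5 semitones.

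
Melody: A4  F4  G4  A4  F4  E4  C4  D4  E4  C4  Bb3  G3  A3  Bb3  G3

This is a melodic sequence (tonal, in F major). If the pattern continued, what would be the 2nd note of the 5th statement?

With 5-note cells, note 2 of each statement runs F4, C4, G3.
Extending down a 4th: D3 → A2.

A2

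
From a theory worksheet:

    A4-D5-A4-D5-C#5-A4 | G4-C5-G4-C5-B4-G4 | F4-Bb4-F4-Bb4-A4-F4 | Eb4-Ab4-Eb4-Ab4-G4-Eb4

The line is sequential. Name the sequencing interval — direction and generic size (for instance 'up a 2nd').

down a 2nd

Unit = 6 notes; the statements start on A4, G4, F4, Eb4, moving down a 2nd each time.
A4 to G4 is down a 2nd.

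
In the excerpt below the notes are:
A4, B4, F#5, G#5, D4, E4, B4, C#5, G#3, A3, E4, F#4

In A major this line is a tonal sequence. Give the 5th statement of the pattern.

F#2 G#2 D3 E3

With a 4-note motive the entries are A4, D4, G#3, each down a 5th from the previous.
Extending down a 5th: C#3 → F#2.
Statement 5 starts on F#2 and keeps the same diatonic contour: F#2 G#2 D3 E3.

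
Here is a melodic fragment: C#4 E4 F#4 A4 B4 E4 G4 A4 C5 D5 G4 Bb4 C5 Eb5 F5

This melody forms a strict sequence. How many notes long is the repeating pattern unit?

There are 15 notes; a 5-note unit gives 3 cells:
C#4 E4 F#4 A4 B4 | E4 G4 A4 C5 D5 | G4 Bb4 C5 Eb5 F5
Each cell is the previous one up a 3rd — so the unit is 5 notes.

5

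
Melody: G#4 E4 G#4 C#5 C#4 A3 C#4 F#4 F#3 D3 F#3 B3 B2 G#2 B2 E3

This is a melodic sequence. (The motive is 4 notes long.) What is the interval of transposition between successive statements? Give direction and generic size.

With a 4-note motive the entries are G#4, C#4, F#3, B2, each down a 5th from the previous.
From G#4 to C#4: down a 5th.

down a 5th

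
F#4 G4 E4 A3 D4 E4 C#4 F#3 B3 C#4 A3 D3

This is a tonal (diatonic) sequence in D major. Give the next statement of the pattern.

With a 4-note motive the entries are F#4, D4, B3, each down a 3rd from the previous.
Statement 4 starts on G3 and keeps the same diatonic contour: G3 A3 F#3 B2.

G3 A3 F#3 B2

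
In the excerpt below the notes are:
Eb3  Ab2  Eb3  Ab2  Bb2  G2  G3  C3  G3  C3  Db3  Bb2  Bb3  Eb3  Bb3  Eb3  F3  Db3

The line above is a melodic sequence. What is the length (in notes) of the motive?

Try groups of 6 (3 cells in 18 notes):
Eb3 Ab2 Eb3 Ab2 Bb2 G2 | G3 C3 G3 C3 Db3 Bb2 | Bb3 Eb3 Bb3 Eb3 F3 Db3
Each cell is the previous one up a 3rd — so the unit is 6 notes.

6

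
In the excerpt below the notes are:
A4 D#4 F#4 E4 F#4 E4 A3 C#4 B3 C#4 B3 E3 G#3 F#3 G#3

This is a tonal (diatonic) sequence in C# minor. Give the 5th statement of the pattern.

The 5-note cells begin on A4, E4, B3 — each down a 4th from the last.
Continuing the starts: F#3 → C#3.
So cell 5 is C#3 F#2 A2 G#2 A2.

C#3 F#2 A2 G#2 A2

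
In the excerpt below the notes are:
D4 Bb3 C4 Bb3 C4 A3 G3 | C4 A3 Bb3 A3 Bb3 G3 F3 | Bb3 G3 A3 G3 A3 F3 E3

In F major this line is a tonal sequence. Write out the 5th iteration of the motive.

G3 E3 F3 E3 F3 D3 C3

With a 7-note motive the entries are D4, C4, Bb3, each down a 2nd from the previous.
Extending down a 2nd: A3 → G3.
From G3 the diatonic shape gives G3 E3 F3 E3 F3 D3 C3.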